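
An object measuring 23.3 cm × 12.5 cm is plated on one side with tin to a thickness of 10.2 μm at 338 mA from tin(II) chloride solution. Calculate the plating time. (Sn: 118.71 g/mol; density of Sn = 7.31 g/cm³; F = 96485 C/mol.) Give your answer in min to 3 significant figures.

Plated area = 23.3 × 12.5 = 291.3 cm²
Volume = 291.3 × 10.2×10⁻⁴ cm = 0.2971 cm³
m(Sn) = 0.2971 × 7.31 = 2.172 g
n(Sn) = 2.172 / 118.71 = 0.01830 mol; n(e⁻) = 2 × 0.01830 = 0.03660 mol
Q = 0.03660 × 96485 = 3531 C
t = 3531 / 0.338 = 10450 s = 174 min

174 min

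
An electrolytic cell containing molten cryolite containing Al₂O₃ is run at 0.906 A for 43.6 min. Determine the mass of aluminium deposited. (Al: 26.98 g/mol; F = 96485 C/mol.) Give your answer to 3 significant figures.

0.221 g

Charge passed = 0.906 × 2616 = 2370 C
Moles of electrons = 2370 / 96485 = 0.02456 mol
Al³⁺ + 3e⁻ → Al, so n(Al) = 0.02456 / 3 = 0.008187 mol
m = 0.008187 × 26.98 = 0.221 g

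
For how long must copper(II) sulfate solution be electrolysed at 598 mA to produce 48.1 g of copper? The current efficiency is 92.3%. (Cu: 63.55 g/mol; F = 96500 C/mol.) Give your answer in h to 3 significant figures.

73.5 h

n(Cu) = 48.1 / 63.55 = 0.7569 mol
Cu²⁺ + 2e⁻ → Cu, so n(e⁻) = 2 × 0.7569 = 1.514 mol
Q = 1.514 × 96500 / 0.923 = 1.583×10^5 C
t = Q / I = 1.583×10^5 / 0.598 = 2.647×10^5 s = 73.5 h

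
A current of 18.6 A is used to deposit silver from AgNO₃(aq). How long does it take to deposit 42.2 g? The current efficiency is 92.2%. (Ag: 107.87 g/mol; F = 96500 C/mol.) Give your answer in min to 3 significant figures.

n(Ag) = 42.2 / 107.87 = 0.3912 mol
Ag⁺ + e⁻ → Ag, so n(e⁻) = 0.3912 mol
Q = 0.3912 × 96500 / 0.922 = 40940 C
t = Q / I = 40940 / 18.6 = 2201 s = 36.7 min

36.7 min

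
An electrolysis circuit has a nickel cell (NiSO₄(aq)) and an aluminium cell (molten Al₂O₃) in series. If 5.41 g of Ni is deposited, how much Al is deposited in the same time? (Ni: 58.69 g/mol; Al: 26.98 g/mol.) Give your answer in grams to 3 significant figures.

n(Ni) = 5.41 / 58.69 = 0.09218 mol
Ni²⁺ + 2e⁻ → Ni, so n(e⁻) = 2 × 0.09218 = 0.1844 mol
The cells are in series, so the same charge (and hence the same n(e⁻) = 0.1844 mol) passes through both.
Al³⁺ + 3e⁻ → Al, so n(Al) = 0.1844 / 3 = 0.06147 mol
m(Al) = 0.06147 × 26.98 = 1.66 g

1.66 g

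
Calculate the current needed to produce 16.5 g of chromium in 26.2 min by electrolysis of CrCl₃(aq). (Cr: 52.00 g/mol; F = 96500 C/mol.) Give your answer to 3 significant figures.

58.4 A

n(Cr) = 16.5 / 52.00 = 0.3173 mol
Cr³⁺ + 3e⁻ → Cr, so n(e⁻) = 3 × 0.3173 = 0.9519 mol
Q = 0.9519 × 96500 = 91860 C
I = Q / t = 91860 / 1572 s = 58.4 A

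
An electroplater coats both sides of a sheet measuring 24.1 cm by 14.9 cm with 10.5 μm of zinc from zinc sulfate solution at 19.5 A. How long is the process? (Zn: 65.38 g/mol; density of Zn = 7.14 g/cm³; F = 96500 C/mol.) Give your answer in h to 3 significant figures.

0.226 h

Plated area = 2 × 24.1 × 14.9 = 718.2 cm²
Volume = 718.2 × 10.5×10⁻⁴ cm = 0.7541 cm³
m(Zn) = 0.7541 × 7.14 = 5.384 g
n(Zn) = 5.384 / 65.38 = 0.08235 mol; n(e⁻) = 2 × 0.08235 = 0.1647 mol
Q = 0.1647 × 96500 = 15890 C
t = 15890 / 19.5 = 814.9 s = 0.226 h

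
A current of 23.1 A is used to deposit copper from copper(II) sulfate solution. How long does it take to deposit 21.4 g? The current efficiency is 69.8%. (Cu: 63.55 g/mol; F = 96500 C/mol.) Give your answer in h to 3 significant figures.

n(Cu) = 21.4 / 63.55 = 0.3367 mol
Cu²⁺ + 2e⁻ → Cu, so n(e⁻) = 2 × 0.3367 = 0.6734 mol
Q = 0.6734 × 96500 / 0.698 = 93100 C
t = Q / I = 93100 / 23.1 = 4030 s = 1.12 h

1.12 h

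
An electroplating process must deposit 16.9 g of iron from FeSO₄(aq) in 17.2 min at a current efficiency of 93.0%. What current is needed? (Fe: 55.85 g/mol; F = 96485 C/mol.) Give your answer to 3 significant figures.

n(Fe) = 16.9 / 55.85 = 0.3026 mol
Fe²⁺ + 2e⁻ → Fe, so n(e⁻) = 2 × 0.3026 = 0.6052 mol
Q = 0.6052 × 96485 / 0.930 = 62790 C
I = Q / t = 62790 / 1032 s = 60.8 A

60.8 A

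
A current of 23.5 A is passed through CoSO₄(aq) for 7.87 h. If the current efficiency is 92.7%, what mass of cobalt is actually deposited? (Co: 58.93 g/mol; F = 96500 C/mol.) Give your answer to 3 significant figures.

Q = 23.5 × 28332 = 6.658×10^5 C
n(e⁻) = 6.658×10^5 / 96500 = 6.899 mol
Co²⁺ + 2e⁻ → Co, so theoretical m(Co) = 3.450 × 58.93 = 203.3 g
Actual mass = 92.7% × 203.3 = 188 g

188 g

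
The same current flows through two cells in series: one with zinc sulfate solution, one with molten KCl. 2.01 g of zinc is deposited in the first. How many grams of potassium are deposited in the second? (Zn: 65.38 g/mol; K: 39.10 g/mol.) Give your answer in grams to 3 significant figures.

n(Zn) = 2.01 / 65.38 = 0.03074 mol
Zn²⁺ + 2e⁻ → Zn, so n(e⁻) = 2 × 0.03074 = 0.06148 mol
Since the cells are in series, n(e⁻) in the K cell is also 0.06148 mol.
K⁺ + e⁻ → K, so n(K) = 0.06148 mol
m(K) = 0.06148 × 39.10 = 2.40 g

2.40 g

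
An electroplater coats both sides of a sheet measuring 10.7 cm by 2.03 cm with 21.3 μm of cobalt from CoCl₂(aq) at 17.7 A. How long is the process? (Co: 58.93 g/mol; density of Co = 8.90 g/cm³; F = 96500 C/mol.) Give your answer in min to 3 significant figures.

2.54 min

Plated area = 2 × 10.7 × 2.03 = 43.44 cm²
Volume = 43.44 × 21.3×10⁻⁴ cm = 0.09253 cm³
m(Co) = 0.09253 × 8.90 = 0.8235 g
n(Co) = 0.8235 / 58.93 = 0.01397 mol; n(e⁻) = 2 × 0.01397 = 0.02794 mol
Q = 0.02794 × 96500 = 2696 C
t = 2696 / 17.7 = 152.3 s = 2.54 min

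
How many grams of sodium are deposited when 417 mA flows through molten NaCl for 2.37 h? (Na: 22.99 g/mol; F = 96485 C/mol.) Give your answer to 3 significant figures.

Charge passed = 0.417 × 8532 = 3558 C
n(e⁻) = Q/F = 3558/96485 = 0.03688 mol
Na⁺ + e⁻ → Na, so n(Na) = 0.03688 mol
m = 0.03688 × 22.99 = 0.848 g

0.848 g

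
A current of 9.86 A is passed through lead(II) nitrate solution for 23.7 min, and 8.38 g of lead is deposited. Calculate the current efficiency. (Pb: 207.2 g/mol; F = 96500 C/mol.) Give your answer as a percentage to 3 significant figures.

Q = 9.86 × 1422 = 14020 C
n(e⁻) = 14020 / 96500 = 0.1453 mol
Pb²⁺ + 2e⁻ → Pb, so theoretical n(Pb) = 0.07265 mol → 15.05 g
Efficiency = 8.38 / 15.05 = 0.5568 = 55.7%

55.7%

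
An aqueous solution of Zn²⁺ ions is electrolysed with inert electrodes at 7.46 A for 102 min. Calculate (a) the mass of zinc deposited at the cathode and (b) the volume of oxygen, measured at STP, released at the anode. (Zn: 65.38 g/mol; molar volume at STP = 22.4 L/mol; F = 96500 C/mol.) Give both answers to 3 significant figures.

15.5 g Zn; 2.65 L O₂

Q = 7.46 × 6120 = 45660 C; n(e⁻) = 45660 / 96500 = 0.4732 mol
Cathode: Zn²⁺ + 2e⁻ → Zn → n(Zn) = 0.4732/2 = 0.2366 mol → 15.5 g
Anode: 2H₂O → O₂ + 4H⁺ + 4e⁻ → n(O₂) = 0.4732/4 = 0.1183 mol → 2.65 L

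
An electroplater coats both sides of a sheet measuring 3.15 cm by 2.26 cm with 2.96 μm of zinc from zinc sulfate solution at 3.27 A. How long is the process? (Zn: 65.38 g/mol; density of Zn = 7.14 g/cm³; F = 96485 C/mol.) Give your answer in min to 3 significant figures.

0.453 min

Plated area = 2 × 3.15 × 2.26 = 14.24 cm²
Volume = 14.24 × 2.96×10⁻⁴ cm = 0.004215 cm³
m(Zn) = 0.004215 × 7.14 = 0.03010 g
n(Zn) = 0.03010 / 65.38 = 4.604×10^-4 mol; n(e⁻) = 2 × 4.604×10^-4 = 9.208×10^-4 mol
Q = 9.208×10^-4 × 96485 = 88.84 C
t = 88.84 / 3.27 = 27.17 s = 0.453 min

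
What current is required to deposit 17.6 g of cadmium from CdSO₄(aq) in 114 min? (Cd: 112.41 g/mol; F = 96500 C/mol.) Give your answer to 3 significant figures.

4.42 A

n(Cd) = 17.6 / 112.41 = 0.1566 mol
Cd²⁺ + 2e⁻ → Cd, so n(e⁻) = 2 × 0.1566 = 0.3132 mol
Q = 0.3132 × 96500 = 30220 C
I = Q / t = 30220 / 6840 s = 4.42 A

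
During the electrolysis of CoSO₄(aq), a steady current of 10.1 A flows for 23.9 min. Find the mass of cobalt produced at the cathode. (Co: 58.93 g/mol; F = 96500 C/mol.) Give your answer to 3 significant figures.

Charge passed = 10.1 × 1434 = 14480 C
Moles of electrons = 14480 / 96500 = 0.1501 mol
Co²⁺ + 2e⁻ → Co, so n(Co) = 0.1501 / 2 = 0.07505 mol
m = 0.07505 × 58.93 = 4.42 g

4.42 g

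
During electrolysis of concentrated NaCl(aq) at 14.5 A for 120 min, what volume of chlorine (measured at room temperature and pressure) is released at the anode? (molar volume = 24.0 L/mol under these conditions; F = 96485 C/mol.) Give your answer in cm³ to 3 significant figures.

Q = It = 14.5 × 7200 = 1.044×10^5 C
Moles of electrons = 1.044×10^5 / 96485 = 1.082 mol
2Cl⁻ → Cl₂ + 2e⁻, so n(Cl₂) = 1.082 / 2 = 0.5410 mol
V = 0.5410 × 24.0 = 12.98 L
= 13000 cm³

13000 cm³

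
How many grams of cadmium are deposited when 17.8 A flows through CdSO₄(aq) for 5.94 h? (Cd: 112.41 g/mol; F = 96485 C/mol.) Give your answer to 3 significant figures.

222 g

Q = It = 17.8 × 21384 = 3.806×10^5 C
n(e⁻) = 3.806×10^5 / 96485 = 3.945 mol
Cd²⁺ + 2e⁻ → Cd, so n(Cd) = 3.945 / 2 = 1.973 mol
m = 1.973 × 112.41 = 222 g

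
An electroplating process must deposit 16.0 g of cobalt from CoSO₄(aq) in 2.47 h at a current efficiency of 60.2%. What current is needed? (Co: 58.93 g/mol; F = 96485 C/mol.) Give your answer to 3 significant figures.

9.79 A

n(Co) = 16.0 / 58.93 = 0.2715 mol
Co²⁺ + 2e⁻ → Co, so n(e⁻) = 2 × 0.2715 = 0.5430 mol
Q = 0.5430 × 96485 / 0.602 = 87030 C
I = Q / t = 87030 / 8892 s = 9.79 A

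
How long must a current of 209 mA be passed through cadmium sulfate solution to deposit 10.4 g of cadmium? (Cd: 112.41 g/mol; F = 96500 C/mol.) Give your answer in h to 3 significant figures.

23.7 h

n(Cd) = 10.4 / 112.41 = 0.09252 mol
Cd²⁺ + 2e⁻ → Cd, so n(e⁻) = 2 × 0.09252 = 0.1850 mol
Q = 0.1850 × 96500 = 17850 C
t = Q / I = 17850 / 0.209 = 85410 s = 23.7 h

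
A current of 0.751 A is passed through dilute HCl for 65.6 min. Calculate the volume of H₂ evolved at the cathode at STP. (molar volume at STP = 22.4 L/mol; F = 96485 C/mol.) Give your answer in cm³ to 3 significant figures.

343 cm³

Q = It = 0.751 × 3936 = 2956 C
Moles of electrons = 2956 / 96485 = 0.03064 mol
2H⁺ + 2e⁻ → H₂, so n(H₂) = 0.03064 / 2 = 0.01532 mol
V = 0.01532 × 22.4 = 0.3432 L
= 343 cm³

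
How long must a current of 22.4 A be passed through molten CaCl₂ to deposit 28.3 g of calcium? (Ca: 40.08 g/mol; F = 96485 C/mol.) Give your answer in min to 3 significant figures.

101 min

n(Ca) = 28.3 / 40.08 = 0.7061 mol
Ca²⁺ + 2e⁻ → Ca, so n(e⁻) = 2 × 0.7061 = 1.412 mol
Q = 1.412 × 96485 = 1.362×10^5 C
t = Q / I = 1.362×10^5 / 22.4 = 6080 s = 101 min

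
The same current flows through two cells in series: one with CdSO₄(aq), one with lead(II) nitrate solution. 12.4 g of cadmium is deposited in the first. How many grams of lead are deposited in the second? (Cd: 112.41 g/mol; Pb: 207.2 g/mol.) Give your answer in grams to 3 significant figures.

n(Cd) = 12.4 / 112.41 = 0.1103 mol
Cd²⁺ + 2e⁻ → Cd, so n(e⁻) = 2 × 0.1103 = 0.2206 mol
The cells are in series, so the same charge (and hence the same n(e⁻) = 0.2206 mol) passes through both.
Pb²⁺ + 2e⁻ → Pb, so n(Pb) = 0.2206 / 2 = 0.1103 mol
m(Pb) = 0.1103 × 207.2 = 22.9 g

22.9 g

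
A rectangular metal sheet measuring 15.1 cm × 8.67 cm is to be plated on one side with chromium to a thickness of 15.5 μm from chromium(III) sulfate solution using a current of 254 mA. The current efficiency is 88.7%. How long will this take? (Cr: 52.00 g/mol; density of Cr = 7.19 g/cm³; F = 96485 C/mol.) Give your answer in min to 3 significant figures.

Plated area = 15.1 × 8.67 = 130.9 cm²
Volume = 130.9 × 15.5×10⁻⁴ cm = 0.2029 cm³
m(Cr) = 0.2029 × 7.19 = 1.459 g
n(Cr) = 1.459 / 52.00 = 0.02806 mol; n(e⁻) = 3 × 0.02806 = 0.08418 mol
Q = 0.08418 × 96485 / 0.887 = 9157 C
t = 9157 / 0.254 = 36050 s = 601 min

601 min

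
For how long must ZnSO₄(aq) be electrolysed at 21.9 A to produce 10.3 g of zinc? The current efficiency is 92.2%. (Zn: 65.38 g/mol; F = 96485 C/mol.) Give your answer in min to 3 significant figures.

25.1 min

n(Zn) = 10.3 / 65.38 = 0.1575 mol
Zn²⁺ + 2e⁻ → Zn, so n(e⁻) = 2 × 0.1575 = 0.3150 mol
Q = 0.3150 × 96485 / 0.922 = 32960 C
t = Q / I = 32960 / 21.9 = 1505 s = 25.1 min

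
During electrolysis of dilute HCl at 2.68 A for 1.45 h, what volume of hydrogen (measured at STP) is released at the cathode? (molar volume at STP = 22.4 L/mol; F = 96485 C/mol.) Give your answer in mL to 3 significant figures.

1620 mL

Q = It = 2.68 × 5220 = 13990 C
n(e⁻) = Q/F = 13990/96485 = 0.1450 mol
2H⁺ + 2e⁻ → H₂, so n(H₂) = 0.1450 / 2 = 0.07250 mol
V = 0.07250 × 22.4 = 1.624 L
= 1620 mL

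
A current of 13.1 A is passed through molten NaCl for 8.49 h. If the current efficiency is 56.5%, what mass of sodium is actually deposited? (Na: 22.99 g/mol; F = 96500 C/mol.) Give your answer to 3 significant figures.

53.9 g

Q = 13.1 × 30564 = 4.004×10^5 C
n(e⁻) = 4.004×10^5 / 96500 = 4.149 mol
Na⁺ + e⁻ → Na, so theoretical m(Na) = 4.149 × 22.99 = 95.39 g
Actual mass = 56.5% × 95.39 = 53.9 g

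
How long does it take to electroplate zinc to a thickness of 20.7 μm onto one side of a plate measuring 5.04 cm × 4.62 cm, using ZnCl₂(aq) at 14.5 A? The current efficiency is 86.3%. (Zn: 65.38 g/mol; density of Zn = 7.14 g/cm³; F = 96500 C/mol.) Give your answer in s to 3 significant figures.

81.2 s

Plated area = 5.04 × 4.62 = 23.28 cm²
Volume = 23.28 × 20.7×10⁻⁴ cm = 0.04819 cm³
m(Zn) = 0.04819 × 7.14 = 0.3441 g
n(Zn) = 0.3441 / 65.38 = 0.005263 mol; n(e⁻) = 2 × 0.005263 = 0.01053 mol
Q = 0.01053 × 96500 / 0.863 = 1177 C
t = 1177 / 14.5 = 81.17 s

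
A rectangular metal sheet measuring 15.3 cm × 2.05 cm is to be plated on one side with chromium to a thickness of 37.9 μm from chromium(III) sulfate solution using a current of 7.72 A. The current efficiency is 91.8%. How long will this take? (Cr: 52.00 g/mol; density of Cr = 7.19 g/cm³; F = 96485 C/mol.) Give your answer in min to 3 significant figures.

11.2 min

Plated area = 15.3 × 2.05 = 31.37 cm²
Volume = 31.37 × 37.9×10⁻⁴ cm = 0.1189 cm³
m(Cr) = 0.1189 × 7.19 = 0.8549 g
n(Cr) = 0.8549 / 52.00 = 0.01644 mol; n(e⁻) = 3 × 0.01644 = 0.04932 mol
Q = 0.04932 × 96485 / 0.918 = 5184 C
t = 5184 / 7.72 = 671.5 s = 11.2 min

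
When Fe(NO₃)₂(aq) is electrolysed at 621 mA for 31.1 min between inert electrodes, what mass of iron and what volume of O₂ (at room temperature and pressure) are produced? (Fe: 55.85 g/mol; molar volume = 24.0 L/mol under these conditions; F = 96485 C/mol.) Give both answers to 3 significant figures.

Q = 0.621 × 1866 = 1159 C; n(e⁻) = 1159 / 96485 = 0.01201 mol
Cathode: Fe²⁺ + 2e⁻ → Fe → n(Fe) = 0.01201/2 = 0.006005 mol → 0.335 g
Anode: 2H₂O → O₂ + 4H⁺ + 4e⁻ → n(O₂) = 0.01201/4 = 0.003003 mol → 0.0721 L

0.335 g Fe; 0.0721 L O₂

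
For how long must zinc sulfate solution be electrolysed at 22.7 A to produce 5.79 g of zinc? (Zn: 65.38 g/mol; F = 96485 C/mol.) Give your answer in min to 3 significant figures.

n(Zn) = 5.79 / 65.38 = 0.08856 mol
Zn²⁺ + 2e⁻ → Zn, so n(e⁻) = 2 × 0.08856 = 0.1771 mol
Q = 0.1771 × 96485 = 17090 C
t = Q / I = 17090 / 22.7 = 752.9 s = 12.5 min

12.5 min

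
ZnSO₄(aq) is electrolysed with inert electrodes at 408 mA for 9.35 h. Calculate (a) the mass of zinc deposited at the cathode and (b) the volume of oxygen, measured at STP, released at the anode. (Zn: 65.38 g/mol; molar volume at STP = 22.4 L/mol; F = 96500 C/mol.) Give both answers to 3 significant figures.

4.65 g Zn; 0.797 L O₂

Q = 0.408 × 33660 = 13730 C; n(e⁻) = 13730 / 96500 = 0.1423 mol
Cathode: Zn²⁺ + 2e⁻ → Zn → n(Zn) = 0.1423/2 = 0.07115 mol → 4.65 g
Anode: 2H₂O → O₂ + 4H⁺ + 4e⁻ → n(O₂) = 0.1423/4 = 0.03558 mol → 0.797 L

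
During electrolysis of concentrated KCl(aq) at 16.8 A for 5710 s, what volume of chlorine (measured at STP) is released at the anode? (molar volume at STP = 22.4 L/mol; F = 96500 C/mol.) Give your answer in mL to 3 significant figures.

11100 mL

Q = 16.8 A × 5710 s = 95930 C
Moles of electrons = 95930 / 96500 = 0.9941 mol
2Cl⁻ → Cl₂ + 2e⁻, so n(Cl₂) = 0.9941 / 2 = 0.4971 mol
V = 0.4971 × 22.4 = 11.14 L
= 11100 mL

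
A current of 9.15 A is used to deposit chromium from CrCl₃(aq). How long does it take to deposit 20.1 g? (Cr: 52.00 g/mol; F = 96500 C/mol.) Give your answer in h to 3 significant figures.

n(Cr) = 20.1 / 52.00 = 0.3865 mol
Cr³⁺ + 3e⁻ → Cr, so n(e⁻) = 3 × 0.3865 = 1.160 mol
Q = 1.160 × 96500 = 1.119×10^5 C
t = Q / I = 1.119×10^5 / 9.15 = 12230 s = 3.40 h

3.40 h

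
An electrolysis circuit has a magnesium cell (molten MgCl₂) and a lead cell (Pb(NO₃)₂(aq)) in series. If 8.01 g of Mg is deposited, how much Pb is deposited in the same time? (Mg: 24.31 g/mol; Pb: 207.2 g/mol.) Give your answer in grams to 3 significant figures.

68.3 g

n(Mg) = 8.01 / 24.31 = 0.3295 mol
Mg²⁺ + 2e⁻ → Mg, so n(e⁻) = 2 × 0.3295 = 0.6590 mol
In series, the same 0.6590 mol of electrons flows through the second cell.
Pb²⁺ + 2e⁻ → Pb, so n(Pb) = 0.6590 / 2 = 0.3295 mol
m(Pb) = 0.3295 × 207.2 = 68.3 g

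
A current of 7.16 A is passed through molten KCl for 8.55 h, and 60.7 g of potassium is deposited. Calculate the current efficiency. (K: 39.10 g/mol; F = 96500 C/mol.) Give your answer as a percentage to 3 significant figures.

68.0%

Q = 7.16 × 30780 = 2.204×10^5 C
n(e⁻) = 2.204×10^5 / 96500 = 2.284 mol
K⁺ + e⁻ → K, so theoretical n(K) = 2.284 mol → 89.30 g
Efficiency = 60.7 / 89.30 = 0.6797 = 68.0%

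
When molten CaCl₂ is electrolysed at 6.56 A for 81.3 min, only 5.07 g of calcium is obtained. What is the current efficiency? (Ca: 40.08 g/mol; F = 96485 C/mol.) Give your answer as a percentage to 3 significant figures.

76.3%

Q = 6.56 × 4878 = 32000 C
n(e⁻) = 32000 / 96485 = 0.3317 mol
Ca²⁺ + 2e⁻ → Ca, so theoretical n(Ca) = 0.1659 mol → 6.649 g
Efficiency = 5.07 / 6.649 = 0.7625 = 76.3%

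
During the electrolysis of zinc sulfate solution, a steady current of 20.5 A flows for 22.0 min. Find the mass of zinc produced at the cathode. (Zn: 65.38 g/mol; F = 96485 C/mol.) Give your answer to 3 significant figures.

Q = It = 20.5 × 1320 = 27060 C
n(e⁻) = 27060 / 96485 = 0.2805 mol
Zn²⁺ + 2e⁻ → Zn, so n(Zn) = 0.2805 / 2 = 0.1403 mol
m = 0.1403 × 65.38 = 9.17 g

9.17 g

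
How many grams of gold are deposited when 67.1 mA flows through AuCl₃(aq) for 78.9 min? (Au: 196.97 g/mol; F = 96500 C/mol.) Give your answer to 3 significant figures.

Charge passed = 0.0671 × 4734 = 317.7 C
n(e⁻) = 317.7 / 96500 = 0.003292 mol
Au³⁺ + 3e⁻ → Au, so n(Au) = 0.003292 / 3 = 0.001097 mol
m = 0.001097 × 196.97 = 0.216 g

0.216 g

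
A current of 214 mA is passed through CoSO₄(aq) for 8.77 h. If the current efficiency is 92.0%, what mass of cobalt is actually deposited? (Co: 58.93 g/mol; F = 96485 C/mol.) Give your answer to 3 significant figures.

1.90 g

Q = 0.214 × 31572 = 6756 C
n(e⁻) = 6756 / 96485 = 0.07002 mol
Co²⁺ + 2e⁻ → Co, so theoretical m(Co) = 0.03501 × 58.93 = 2.063 g
Actual mass = 92.0% × 2.063 = 1.90 g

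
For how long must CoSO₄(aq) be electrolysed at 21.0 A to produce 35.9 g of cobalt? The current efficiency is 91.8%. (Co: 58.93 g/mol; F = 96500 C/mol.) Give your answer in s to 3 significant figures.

n(Co) = 35.9 / 58.93 = 0.6092 mol
Co²⁺ + 2e⁻ → Co, so n(e⁻) = 2 × 0.6092 = 1.218 mol
Q = 1.218 × 96500 / 0.918 = 1.280×10^5 C
t = Q / I = 1.280×10^5 / 21.0 = 6095 s

6100 s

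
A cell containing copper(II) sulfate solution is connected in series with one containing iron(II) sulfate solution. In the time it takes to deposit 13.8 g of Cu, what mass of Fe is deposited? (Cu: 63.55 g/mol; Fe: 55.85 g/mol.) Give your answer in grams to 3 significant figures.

n(Cu) = 13.8 / 63.55 = 0.2172 mol
Cu²⁺ + 2e⁻ → Cu, so n(e⁻) = 2 × 0.2172 = 0.4344 mol
Same current for the same time ⇒ same n(e⁻) = 0.4344 mol in both cells.
Fe²⁺ + 2e⁻ → Fe, so n(Fe) = 0.4344 / 2 = 0.2172 mol
m(Fe) = 0.2172 × 55.85 = 12.1 g

12.1 g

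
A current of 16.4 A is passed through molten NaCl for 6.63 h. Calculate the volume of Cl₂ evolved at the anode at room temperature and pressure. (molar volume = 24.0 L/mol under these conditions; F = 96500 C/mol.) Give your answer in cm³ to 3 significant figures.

48700 cm³

Q = 16.4 A × 23868 s = 3.914×10^5 C
Moles of electrons = 3.914×10^5 / 96500 = 4.056 mol
2Cl⁻ → Cl₂ + 2e⁻, so n(Cl₂) = 4.056 / 2 = 2.028 mol
V = 2.028 × 24.0 = 48.67 L
= 48700 cm³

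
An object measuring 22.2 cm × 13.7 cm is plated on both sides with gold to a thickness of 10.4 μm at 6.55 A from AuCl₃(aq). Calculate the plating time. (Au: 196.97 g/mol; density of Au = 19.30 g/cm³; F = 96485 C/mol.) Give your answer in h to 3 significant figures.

0.761 h

Plated area = 2 × 22.2 × 13.7 = 608.3 cm²
Volume = 608.3 × 10.4×10⁻⁴ cm = 0.6326 cm³
m(Au) = 0.6326 × 19.30 = 12.21 g
n(Au) = 12.21 / 196.97 = 0.06199 mol; n(e⁻) = 3 × 0.06199 = 0.1860 mol
Q = 0.1860 × 96485 = 17950 C
t = 17950 / 6.55 = 2740 s = 0.761 h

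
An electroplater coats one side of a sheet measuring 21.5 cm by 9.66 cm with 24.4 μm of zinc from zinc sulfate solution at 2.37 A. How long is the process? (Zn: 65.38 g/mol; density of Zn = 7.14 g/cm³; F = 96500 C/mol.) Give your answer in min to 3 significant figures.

75.1 min

Plated area = 21.5 × 9.66 = 207.7 cm²
Volume = 207.7 × 24.4×10⁻⁴ cm = 0.5068 cm³
m(Zn) = 0.5068 × 7.14 = 3.619 g
n(Zn) = 3.619 / 65.38 = 0.05535 mol; n(e⁻) = 2 × 0.05535 = 0.1107 mol
Q = 0.1107 × 96500 = 10680 C
t = 10680 / 2.37 = 4506 s = 75.1 min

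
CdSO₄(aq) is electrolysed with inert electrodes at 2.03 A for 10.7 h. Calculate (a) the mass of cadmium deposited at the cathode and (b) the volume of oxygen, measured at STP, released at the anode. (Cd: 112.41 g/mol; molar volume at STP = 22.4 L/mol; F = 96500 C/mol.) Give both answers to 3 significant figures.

45.5 g Cd; 4.54 L O₂

Q = 2.03 × 38520 = 78200 C; n(e⁻) = 78200 / 96500 = 0.8104 mol
Cathode: Cd²⁺ + 2e⁻ → Cd → n(Cd) = 0.8104/2 = 0.4052 mol → 45.5 g
Anode: 2H₂O → O₂ + 4H⁺ + 4e⁻ → n(O₂) = 0.8104/4 = 0.2026 mol → 4.54 L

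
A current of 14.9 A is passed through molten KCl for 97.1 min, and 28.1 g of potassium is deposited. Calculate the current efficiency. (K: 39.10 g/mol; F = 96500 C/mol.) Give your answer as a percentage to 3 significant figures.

79.9%

Q = 14.9 × 5826 = 86810 C
n(e⁻) = 86810 / 96500 = 0.8996 mol
K⁺ + e⁻ → K, so theoretical n(K) = 0.8996 mol → 35.17 g
Efficiency = 28.1 / 35.17 = 0.7990 = 79.9%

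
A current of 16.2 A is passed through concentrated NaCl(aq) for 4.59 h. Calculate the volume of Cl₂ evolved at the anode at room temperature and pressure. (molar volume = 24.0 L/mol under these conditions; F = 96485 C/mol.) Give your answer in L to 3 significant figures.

33.3 L

Charge passed = 16.2 × 16524 = 2.677×10^5 C
n(e⁻) = Q/F = 2.677×10^5/96485 = 2.775 mol
2Cl⁻ → Cl₂ + 2e⁻, so n(Cl₂) = 2.775 / 2 = 1.388 mol
V = 1.388 × 24.0 = 33.31 L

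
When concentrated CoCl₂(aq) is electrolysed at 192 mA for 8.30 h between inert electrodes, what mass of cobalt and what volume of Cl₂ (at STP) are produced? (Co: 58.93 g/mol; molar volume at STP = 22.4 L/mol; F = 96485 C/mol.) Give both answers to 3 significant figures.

Q = 0.192 × 29880 = 5737 C; n(e⁻) = 5737 / 96485 = 0.05946 mol
Cathode: Co²⁺ + 2e⁻ → Co → n(Co) = 0.05946/2 = 0.02973 mol → 1.75 g
Anode: 2Cl⁻ → Cl₂ + 2e⁻ → n(Cl₂) = 0.05946/2 = 0.02973 mol → 0.666 L

1.75 g Co; 0.666 L Cl₂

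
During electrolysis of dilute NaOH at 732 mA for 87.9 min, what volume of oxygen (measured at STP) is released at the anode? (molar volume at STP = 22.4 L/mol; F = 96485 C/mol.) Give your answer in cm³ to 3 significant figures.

Charge passed = 0.732 × 5274 = 3861 C
n(e⁻) = Q/F = 3861/96485 = 0.04002 mol
2H₂O → O₂ + 4H⁺ + 4e⁻, so n(O₂) = 0.04002 / 4 = 0.01001 mol
V = 0.01001 × 22.4 = 0.2242 L
= 224 cm³

224 cm³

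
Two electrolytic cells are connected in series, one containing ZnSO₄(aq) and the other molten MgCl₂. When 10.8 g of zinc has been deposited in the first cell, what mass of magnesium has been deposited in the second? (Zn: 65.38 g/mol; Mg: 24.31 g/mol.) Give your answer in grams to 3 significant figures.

n(Zn) = 10.8 / 65.38 = 0.1652 mol
Zn²⁺ + 2e⁻ → Zn, so n(e⁻) = 2 × 0.1652 = 0.3304 mol
Same current for the same time ⇒ same n(e⁻) = 0.3304 mol in both cells.
Mg²⁺ + 2e⁻ → Mg, so n(Mg) = 0.3304 / 2 = 0.1652 mol
m(Mg) = 0.1652 × 24.31 = 4.02 g

4.02 g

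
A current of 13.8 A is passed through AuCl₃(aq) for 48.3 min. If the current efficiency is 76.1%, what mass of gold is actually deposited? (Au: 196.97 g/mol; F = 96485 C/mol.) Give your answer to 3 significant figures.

Q = 13.8 × 2898 = 39990 C
n(e⁻) = 39990 / 96485 = 0.4145 mol
Au³⁺ + 3e⁻ → Au, so theoretical m(Au) = 0.1382 × 196.97 = 27.22 g
Actual mass = 76.1% × 27.22 = 20.7 g

20.7 g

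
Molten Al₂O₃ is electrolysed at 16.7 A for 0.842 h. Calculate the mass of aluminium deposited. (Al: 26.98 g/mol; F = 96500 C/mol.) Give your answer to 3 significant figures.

Charge passed = 16.7 × 3031.2 = 50620 C
n(e⁻) = Q/F = 50620/96500 = 0.5246 mol
Al³⁺ + 3e⁻ → Al, so n(Al) = 0.5246 / 3 = 0.1749 mol
m = 0.1749 × 26.98 = 4.72 g

4.72 g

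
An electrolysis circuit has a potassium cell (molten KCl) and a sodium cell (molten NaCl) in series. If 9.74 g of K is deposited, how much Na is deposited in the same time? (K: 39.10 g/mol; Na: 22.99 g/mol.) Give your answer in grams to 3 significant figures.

n(K) = 9.74 / 39.10 = 0.2491 mol
K⁺ + e⁻ → K, so n(e⁻) = 0.2491 mol
In series, the same 0.2491 mol of electrons flows through the second cell.
Na⁺ + e⁻ → Na, so n(Na) = 0.2491 mol
m(Na) = 0.2491 × 22.99 = 5.73 g

5.73 g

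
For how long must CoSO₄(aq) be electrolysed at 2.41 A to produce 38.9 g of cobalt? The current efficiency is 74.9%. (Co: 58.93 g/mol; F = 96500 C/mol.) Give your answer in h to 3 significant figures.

19.6 h

n(Co) = 38.9 / 58.93 = 0.6601 mol
Co²⁺ + 2e⁻ → Co, so n(e⁻) = 2 × 0.6601 = 1.320 mol
Q = 1.320 × 96500 / 0.749 = 1.701×10^5 C
t = Q / I = 1.701×10^5 / 2.41 = 70580 s = 19.6 h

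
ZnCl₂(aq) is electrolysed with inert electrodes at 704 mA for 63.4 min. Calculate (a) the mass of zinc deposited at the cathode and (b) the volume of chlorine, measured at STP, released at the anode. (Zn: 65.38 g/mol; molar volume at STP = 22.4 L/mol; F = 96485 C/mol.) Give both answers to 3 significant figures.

0.907 g Zn; 0.311 L Cl₂

Q = 0.704 × 3804 = 2678 C; n(e⁻) = 2678 / 96485 = 0.02776 mol
Cathode: Zn²⁺ + 2e⁻ → Zn → n(Zn) = 0.02776/2 = 0.01388 mol → 0.907 g
Anode: 2Cl⁻ → Cl₂ + 2e⁻ → n(Cl₂) = 0.02776/2 = 0.01388 mol → 0.311 L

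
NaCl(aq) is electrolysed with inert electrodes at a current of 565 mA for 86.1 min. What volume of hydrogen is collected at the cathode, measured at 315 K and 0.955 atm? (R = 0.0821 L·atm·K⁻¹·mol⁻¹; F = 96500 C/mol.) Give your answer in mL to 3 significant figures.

Q = 0.565 A × 5166 s = 2919 C
Moles of electrons = 2919 / 96500 = 0.03025 mol
2H⁺ + 2e⁻ → H₂, so n(H₂) = 0.03025 / 2 = 0.01513 mol
V = nRT/P = 0.01513 × 0.0821 × 315 / 0.955 = 0.4097 L
= 410 mL

410 mL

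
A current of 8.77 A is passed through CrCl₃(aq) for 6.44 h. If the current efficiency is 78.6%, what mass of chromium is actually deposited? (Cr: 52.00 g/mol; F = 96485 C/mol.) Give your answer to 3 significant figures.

Q = 8.77 × 23184 = 2.033×10^5 C
n(e⁻) = 2.033×10^5 / 96485 = 2.107 mol
Cr³⁺ + 3e⁻ → Cr, so theoretical m(Cr) = 0.7023 × 52.00 = 36.52 g
Actual mass = 78.6% × 36.52 = 28.7 g

28.7 g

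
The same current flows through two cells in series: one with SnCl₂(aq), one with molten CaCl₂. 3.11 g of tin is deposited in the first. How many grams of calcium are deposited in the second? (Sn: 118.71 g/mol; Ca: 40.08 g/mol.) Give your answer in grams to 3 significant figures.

1.05 g

n(Sn) = 3.11 / 118.71 = 0.02620 mol
Sn²⁺ + 2e⁻ → Sn, so n(e⁻) = 2 × 0.02620 = 0.05240 mol
Same current for the same time ⇒ same n(e⁻) = 0.05240 mol in both cells.
Ca²⁺ + 2e⁻ → Ca, so n(Ca) = 0.05240 / 2 = 0.02620 mol
m(Ca) = 0.02620 × 40.08 = 1.05 g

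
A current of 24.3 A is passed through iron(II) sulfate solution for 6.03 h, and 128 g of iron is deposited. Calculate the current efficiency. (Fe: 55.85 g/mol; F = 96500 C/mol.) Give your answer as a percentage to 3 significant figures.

Q = 24.3 × 21708 = 5.275×10^5 C
n(e⁻) = 5.275×10^5 / 96500 = 5.466 mol
Fe²⁺ + 2e⁻ → Fe, so theoretical n(Fe) = 2.733 mol → 152.6 g
Efficiency = 128 / 152.6 = 0.8388 = 83.9%

83.9%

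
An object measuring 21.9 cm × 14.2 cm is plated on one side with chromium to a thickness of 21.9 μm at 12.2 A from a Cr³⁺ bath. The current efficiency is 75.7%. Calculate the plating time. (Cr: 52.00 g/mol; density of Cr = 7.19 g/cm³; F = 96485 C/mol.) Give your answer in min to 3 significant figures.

49.2 min

Plated area = 21.9 × 14.2 = 311.0 cm²
Volume = 311.0 × 21.9×10⁻⁴ cm = 0.6811 cm³
m(Cr) = 0.6811 × 7.19 = 4.897 g
n(Cr) = 4.897 / 52.00 = 0.09417 mol; n(e⁻) = 3 × 0.09417 = 0.2825 mol
Q = 0.2825 × 96485 / 0.757 = 36010 C
t = 36010 / 12.2 = 2952 s = 49.2 min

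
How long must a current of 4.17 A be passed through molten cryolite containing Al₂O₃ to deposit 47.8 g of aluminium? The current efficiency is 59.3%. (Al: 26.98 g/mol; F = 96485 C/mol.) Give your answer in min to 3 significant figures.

3460 min

n(Al) = 47.8 / 26.98 = 1.772 mol
Al³⁺ + 3e⁻ → Al, so n(e⁻) = 3 × 1.772 = 5.316 mol
Q = 5.316 × 96485 / 0.593 = 8.649×10^5 C
t = Q / I = 8.649×10^5 / 4.17 = 2.074×10^5 s = 3460 min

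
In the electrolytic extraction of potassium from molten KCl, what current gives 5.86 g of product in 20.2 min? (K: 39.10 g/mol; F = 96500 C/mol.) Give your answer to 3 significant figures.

n(K) = 5.86 / 39.10 = 0.1499 mol
K⁺ + e⁻ → K, so n(e⁻) = 0.1499 mol
Q = 0.1499 × 96500 = 14470 C
I = Q / t = 14470 / 1212 s = 11.9 A

11.9 A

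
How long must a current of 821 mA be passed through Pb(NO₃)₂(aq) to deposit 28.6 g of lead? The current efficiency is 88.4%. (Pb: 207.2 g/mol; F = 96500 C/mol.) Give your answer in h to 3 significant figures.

n(Pb) = 28.6 / 207.2 = 0.1380 mol
Pb²⁺ + 2e⁻ → Pb, so n(e⁻) = 2 × 0.1380 = 0.2760 mol
Q = 0.2760 × 96500 / 0.884 = 30130 C
t = Q / I = 30130 / 0.821 = 36700 s = 10.2 h

10.2 h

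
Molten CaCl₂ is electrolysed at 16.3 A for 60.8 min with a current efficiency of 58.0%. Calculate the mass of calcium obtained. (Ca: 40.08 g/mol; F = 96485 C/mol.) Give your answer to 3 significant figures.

7.16 g

Q = 16.3 × 3648 = 59460 C
n(e⁻) = 59460 / 96485 = 0.6163 mol
Ca²⁺ + 2e⁻ → Ca, so theoretical m(Ca) = 0.3082 × 40.08 = 12.35 g
Actual mass = 58.0% × 12.35 = 7.16 g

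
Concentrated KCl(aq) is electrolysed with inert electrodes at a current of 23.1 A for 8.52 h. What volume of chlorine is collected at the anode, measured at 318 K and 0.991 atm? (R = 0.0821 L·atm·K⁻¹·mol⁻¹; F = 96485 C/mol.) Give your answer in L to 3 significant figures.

Q = 23.1 A × 30672 s = 7.085×10^5 C
n(e⁻) = Q/F = 7.085×10^5/96485 = 7.343 mol
2Cl⁻ → Cl₂ + 2e⁻, so n(Cl₂) = 7.343 / 2 = 3.672 mol
V = nRT/P = 3.672 × 0.0821 × 318 / 0.991 = 96.74 L

96.7 L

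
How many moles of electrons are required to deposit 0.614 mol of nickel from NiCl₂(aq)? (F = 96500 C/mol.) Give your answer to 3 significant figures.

1.23 mol

Ni²⁺ + 2e⁻ → Ni, so n(e⁻) = 2 × 0.614 = 1.228 mol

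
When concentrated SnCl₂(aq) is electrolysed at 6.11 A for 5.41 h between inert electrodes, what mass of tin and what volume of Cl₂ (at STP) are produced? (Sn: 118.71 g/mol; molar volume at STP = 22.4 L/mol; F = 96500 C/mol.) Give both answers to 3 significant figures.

73.2 g Sn; 13.8 L Cl₂

Q = 6.11 × 19476 = 1.190×10^5 C; n(e⁻) = 1.190×10^5 / 96500 = 1.233 mol
Cathode: Sn²⁺ + 2e⁻ → Sn → n(Sn) = 1.233/2 = 0.6165 mol → 73.2 g
Anode: 2Cl⁻ → Cl₂ + 2e⁻ → n(Cl₂) = 1.233/2 = 0.6165 mol → 13.8 L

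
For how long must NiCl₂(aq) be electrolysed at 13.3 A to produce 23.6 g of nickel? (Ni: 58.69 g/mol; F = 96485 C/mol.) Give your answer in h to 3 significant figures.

1.62 h

n(Ni) = 23.6 / 58.69 = 0.4021 mol
Ni²⁺ + 2e⁻ → Ni, so n(e⁻) = 2 × 0.4021 = 0.8042 mol
Q = 0.8042 × 96485 = 77590 C
t = Q / I = 77590 / 13.3 = 5834 s = 1.62 h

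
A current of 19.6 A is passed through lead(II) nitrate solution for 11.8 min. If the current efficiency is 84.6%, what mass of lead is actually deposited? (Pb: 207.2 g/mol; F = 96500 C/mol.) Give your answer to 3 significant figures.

12.6 g

Q = 19.6 × 708 = 13880 C
n(e⁻) = 13880 / 96500 = 0.1438 mol
Pb²⁺ + 2e⁻ → Pb, so theoretical m(Pb) = 0.07190 × 207.2 = 14.90 g
Actual mass = 84.6% × 14.90 = 12.6 g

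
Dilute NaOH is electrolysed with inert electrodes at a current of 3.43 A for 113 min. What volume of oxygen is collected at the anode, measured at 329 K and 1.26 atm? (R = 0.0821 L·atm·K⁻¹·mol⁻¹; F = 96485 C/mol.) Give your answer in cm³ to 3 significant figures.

1290 cm³

Q = 3.43 A × 6780 s = 23260 C
n(e⁻) = Q/F = 23260/96485 = 0.2411 mol
2H₂O → O₂ + 4H⁺ + 4e⁻, so n(O₂) = 0.2411 / 4 = 0.06028 mol
V = nRT/P = 0.06028 × 0.0821 × 329 / 1.26 = 1.292 L
= 1290 cm³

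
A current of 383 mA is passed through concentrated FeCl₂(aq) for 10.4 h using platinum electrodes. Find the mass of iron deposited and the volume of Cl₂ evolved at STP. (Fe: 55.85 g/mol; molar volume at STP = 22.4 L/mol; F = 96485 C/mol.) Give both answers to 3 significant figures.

4.15 g Fe; 1.66 L Cl₂

Q = 0.383 × 37440 = 14340 C; n(e⁻) = 14340 / 96485 = 0.1486 mol
Cathode: Fe²⁺ + 2e⁻ → Fe → n(Fe) = 0.1486/2 = 0.07430 mol → 4.15 g
Anode: 2Cl⁻ → Cl₂ + 2e⁻ → n(Cl₂) = 0.1486/2 = 0.07430 mol → 1.66 L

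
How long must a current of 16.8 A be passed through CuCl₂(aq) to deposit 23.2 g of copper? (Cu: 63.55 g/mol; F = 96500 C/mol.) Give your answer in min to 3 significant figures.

n(Cu) = 23.2 / 63.55 = 0.3651 mol
Cu²⁺ + 2e⁻ → Cu, so n(e⁻) = 2 × 0.3651 = 0.7302 mol
Q = 0.7302 × 96500 = 70460 C
t = Q / I = 70460 / 16.8 = 4194 s = 69.9 min

69.9 min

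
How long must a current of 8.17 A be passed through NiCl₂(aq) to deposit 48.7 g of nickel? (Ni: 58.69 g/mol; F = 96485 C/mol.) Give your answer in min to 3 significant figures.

n(Ni) = 48.7 / 58.69 = 0.8298 mol
Ni²⁺ + 2e⁻ → Ni, so n(e⁻) = 2 × 0.8298 = 1.660 mol
Q = 1.660 × 96485 = 1.602×10^5 C
t = Q / I = 1.602×10^5 / 8.17 = 19610 s = 327 min

327 min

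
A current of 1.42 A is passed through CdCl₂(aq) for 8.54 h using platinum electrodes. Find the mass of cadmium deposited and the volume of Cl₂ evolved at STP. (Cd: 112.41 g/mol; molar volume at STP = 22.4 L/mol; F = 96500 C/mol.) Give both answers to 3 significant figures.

25.4 g Cd; 5.07 L Cl₂

Q = 1.42 × 30744 = 43660 C; n(e⁻) = 43660 / 96500 = 0.4524 mol
Cathode: Cd²⁺ + 2e⁻ → Cd → n(Cd) = 0.4524/2 = 0.2262 mol → 25.4 g
Anode: 2Cl⁻ → Cl₂ + 2e⁻ → n(Cl₂) = 0.4524/2 = 0.2262 mol → 5.07 L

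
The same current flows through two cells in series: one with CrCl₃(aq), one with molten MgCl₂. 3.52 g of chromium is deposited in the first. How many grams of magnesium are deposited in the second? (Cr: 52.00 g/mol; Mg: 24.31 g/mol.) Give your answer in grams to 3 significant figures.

n(Cr) = 3.52 / 52.00 = 0.06769 mol
Cr³⁺ + 3e⁻ → Cr, so n(e⁻) = 3 × 0.06769 = 0.2031 mol
Since the cells are in series, n(e⁻) in the Mg cell is also 0.2031 mol.
Mg²⁺ + 2e⁻ → Mg, so n(Mg) = 0.2031 / 2 = 0.1016 mol
m(Mg) = 0.1016 × 24.31 = 2.47 g

2.47 g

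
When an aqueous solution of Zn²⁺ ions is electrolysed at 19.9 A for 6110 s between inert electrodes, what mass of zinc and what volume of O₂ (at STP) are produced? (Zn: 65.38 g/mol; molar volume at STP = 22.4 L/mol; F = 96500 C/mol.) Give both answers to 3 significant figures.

Q = 19.9 × 6110 = 1.216×10^5 C; n(e⁻) = 1.216×10^5 / 96500 = 1.260 mol
Cathode: Zn²⁺ + 2e⁻ → Zn → n(Zn) = 1.260/2 = 0.6300 mol → 41.2 g
Anode: 2H₂O → O₂ + 4H⁺ + 4e⁻ → n(O₂) = 1.260/4 = 0.3150 mol → 7.06 L

41.2 g Zn; 7.06 L O₂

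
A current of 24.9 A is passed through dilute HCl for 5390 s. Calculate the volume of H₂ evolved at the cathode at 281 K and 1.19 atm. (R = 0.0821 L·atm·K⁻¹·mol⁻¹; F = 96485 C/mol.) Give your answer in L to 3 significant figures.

13.5 L

Q = It = 24.9 × 5390 = 1.342×10^5 C
n(e⁻) = 1.342×10^5 / 96485 = 1.391 mol
2H⁺ + 2e⁻ → H₂, so n(H₂) = 1.391 / 2 = 0.6955 mol
V = nRT/P = 0.6955 × 0.0821 × 281 / 1.19 = 13.48 L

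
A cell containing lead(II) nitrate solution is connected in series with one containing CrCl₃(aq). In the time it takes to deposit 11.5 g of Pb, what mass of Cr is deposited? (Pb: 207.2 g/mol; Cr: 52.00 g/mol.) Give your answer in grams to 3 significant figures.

1.92 g

n(Pb) = 11.5 / 207.2 = 0.05550 mol
Pb²⁺ + 2e⁻ → Pb, so n(e⁻) = 2 × 0.05550 = 0.1110 mol
In series, the same 0.1110 mol of electrons flows through the second cell.
Cr³⁺ + 3e⁻ → Cr, so n(Cr) = 0.1110 / 3 = 0.03700 mol
m(Cr) = 0.03700 × 52.00 = 1.92 g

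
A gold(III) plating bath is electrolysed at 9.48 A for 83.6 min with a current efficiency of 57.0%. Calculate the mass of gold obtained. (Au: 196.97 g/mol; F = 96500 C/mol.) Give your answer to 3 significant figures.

18.4 g

Q = 9.48 × 5016 = 47550 C
n(e⁻) = 47550 / 96500 = 0.4927 mol
Au³⁺ + 3e⁻ → Au, so theoretical m(Au) = 0.1642 × 196.97 = 32.34 g
Actual mass = 57.0% × 32.34 = 18.4 g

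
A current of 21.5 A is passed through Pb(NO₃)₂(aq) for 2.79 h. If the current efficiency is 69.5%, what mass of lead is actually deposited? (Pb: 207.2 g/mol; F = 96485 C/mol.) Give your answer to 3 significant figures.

Q = 21.5 × 10044 = 2.159×10^5 C
n(e⁻) = 2.159×10^5 / 96485 = 2.238 mol
Pb²⁺ + 2e⁻ → Pb, so theoretical m(Pb) = 1.119 × 207.2 = 231.9 g
Actual mass = 69.5% × 231.9 = 161 g

161 g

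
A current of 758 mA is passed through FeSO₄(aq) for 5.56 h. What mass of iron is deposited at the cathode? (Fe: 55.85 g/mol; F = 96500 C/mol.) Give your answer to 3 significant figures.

Charge passed = 0.758 × 20016 = 15170 C
n(e⁻) = 15170 / 96500 = 0.1572 mol
Fe²⁺ + 2e⁻ → Fe, so n(Fe) = 0.1572 / 2 = 0.07860 mol
m = 0.07860 × 55.85 = 4.39 g

4.39 g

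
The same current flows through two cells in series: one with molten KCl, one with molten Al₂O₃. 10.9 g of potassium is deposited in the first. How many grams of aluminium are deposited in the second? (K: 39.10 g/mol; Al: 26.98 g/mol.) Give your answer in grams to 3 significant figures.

n(K) = 10.9 / 39.10 = 0.2788 mol
K⁺ + e⁻ → K, so n(e⁻) = 0.2788 mol
In series, the same 0.2788 mol of electrons flows through the second cell.
Al³⁺ + 3e⁻ → Al, so n(Al) = 0.2788 / 3 = 0.09293 mol
m(Al) = 0.09293 × 26.98 = 2.51 g

2.51 g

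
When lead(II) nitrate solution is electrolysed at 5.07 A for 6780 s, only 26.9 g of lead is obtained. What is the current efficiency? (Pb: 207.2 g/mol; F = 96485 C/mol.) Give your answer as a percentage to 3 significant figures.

72.9%

Q = 5.07 × 6780 = 34370 C
n(e⁻) = 34370 / 96485 = 0.3562 mol
Pb²⁺ + 2e⁻ → Pb, so theoretical n(Pb) = 0.1781 mol → 36.90 g
Efficiency = 26.9 / 36.90 = 0.7290 = 72.9%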